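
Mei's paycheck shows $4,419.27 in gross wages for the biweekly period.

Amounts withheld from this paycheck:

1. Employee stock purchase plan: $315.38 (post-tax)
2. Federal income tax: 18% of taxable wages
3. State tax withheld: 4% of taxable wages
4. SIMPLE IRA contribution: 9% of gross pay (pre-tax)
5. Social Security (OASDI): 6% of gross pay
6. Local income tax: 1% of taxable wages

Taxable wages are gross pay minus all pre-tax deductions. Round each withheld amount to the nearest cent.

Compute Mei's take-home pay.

$2,516.04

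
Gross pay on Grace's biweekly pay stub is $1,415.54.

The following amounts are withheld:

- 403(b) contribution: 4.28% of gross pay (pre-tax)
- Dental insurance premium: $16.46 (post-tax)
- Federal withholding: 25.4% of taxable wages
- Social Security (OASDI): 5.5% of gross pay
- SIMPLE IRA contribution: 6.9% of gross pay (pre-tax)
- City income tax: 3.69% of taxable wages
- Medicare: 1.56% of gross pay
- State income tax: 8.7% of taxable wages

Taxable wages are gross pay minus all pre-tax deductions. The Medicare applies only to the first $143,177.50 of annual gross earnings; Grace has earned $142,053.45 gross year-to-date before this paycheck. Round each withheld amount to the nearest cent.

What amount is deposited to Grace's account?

$670.31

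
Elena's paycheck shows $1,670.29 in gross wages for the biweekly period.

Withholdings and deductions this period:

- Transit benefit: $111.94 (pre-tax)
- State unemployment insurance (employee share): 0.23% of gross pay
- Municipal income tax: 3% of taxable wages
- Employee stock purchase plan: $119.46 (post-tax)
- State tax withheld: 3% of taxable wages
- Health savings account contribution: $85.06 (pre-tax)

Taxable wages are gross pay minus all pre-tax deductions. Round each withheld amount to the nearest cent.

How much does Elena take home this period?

$1,261.59

Health savings account contribution: $85.06
Transit benefit: $111.94
Pre-tax total = $85.06 + $111.94 = $197.00
Taxable wages = $1,670.29 − $197.00 = $1,473.29
State tax withheld: $1,473.29 × 0.03 = $44.20
Municipal income tax: $1,473.29 × 0.03 = $44.20
State unemployment insurance (employee share): $1,670.29 × 0.0023 = $3.84
Employee stock purchase plan: $119.46
Total deductions = $85.06 + $111.94 + $44.20 + $44.20 + $3.84 + $119.46 = $408.70
Net pay = $1,670.29 − $408.70 = $1,261.59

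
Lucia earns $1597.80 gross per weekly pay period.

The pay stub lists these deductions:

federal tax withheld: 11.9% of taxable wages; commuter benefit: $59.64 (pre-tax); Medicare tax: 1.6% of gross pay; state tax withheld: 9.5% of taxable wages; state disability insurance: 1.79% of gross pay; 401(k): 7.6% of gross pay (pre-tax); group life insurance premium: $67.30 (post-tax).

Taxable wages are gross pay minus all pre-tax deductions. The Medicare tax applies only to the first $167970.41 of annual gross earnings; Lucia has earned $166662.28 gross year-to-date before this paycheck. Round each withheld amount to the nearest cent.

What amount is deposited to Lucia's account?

$996.72

401(k): $1597.80 × 0.076 = $121.43
Commuter benefit: $59.64
Pre-tax total = $121.43 + $59.64 = $181.07
Taxable wages = $1597.80 − $181.07 = $1416.73
State tax withheld: $1416.73 × 0.095 = $134.59
Federal tax withheld: $1416.73 × 0.119 = $168.59
State disability insurance: $1597.80 × 0.0179 = $28.60
Medicare tax: only $167970.41 − $166662.28 = $1308.13 of this check is subject → $1308.13 × 0.016 = $20.93
Group life insurance premium: $67.30
Total deductions = $121.43 + $59.64 + $134.59 + $168.59 + $28.60 + $20.93 + $67.30 = $601.08
Net pay = $1597.80 − $601.08 = $996.72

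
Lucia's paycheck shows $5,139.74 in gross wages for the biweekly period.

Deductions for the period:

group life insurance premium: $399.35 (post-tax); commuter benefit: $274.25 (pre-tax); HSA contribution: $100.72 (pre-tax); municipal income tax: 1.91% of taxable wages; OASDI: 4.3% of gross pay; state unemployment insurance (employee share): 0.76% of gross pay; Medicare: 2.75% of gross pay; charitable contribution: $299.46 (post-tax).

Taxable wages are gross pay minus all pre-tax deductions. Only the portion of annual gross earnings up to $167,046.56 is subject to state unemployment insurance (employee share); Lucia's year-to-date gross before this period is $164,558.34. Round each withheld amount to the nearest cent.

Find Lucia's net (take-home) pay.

HSA contribution: $100.72
Commuter benefit: $274.25
Pre-tax total = $100.72 + $274.25 = $374.97
Taxable wages = $5,139.74 − $374.97 = $4,764.77
Municipal income tax: $4,764.77 × 0.0191 = $91.01
State unemployment insurance (employee share): only $167,046.56 − $164,558.34 = $2,488.22 of this check is subject → $2,488.22 × 0.0076 = $18.91
OASDI: $5,139.74 × 0.043 = $221.01
Medicare: $5,139.74 × 0.0275 = $141.34
Group life insurance premium: $399.35
Charitable contribution: $299.46
Total deductions = $100.72 + $274.25 + $91.01 + $18.91 + $221.01 + $141.34 + $399.35 + $299.46 = $1,546.05
Net pay = $5,139.74 − $1,546.05 = $3,593.69

$3,593.69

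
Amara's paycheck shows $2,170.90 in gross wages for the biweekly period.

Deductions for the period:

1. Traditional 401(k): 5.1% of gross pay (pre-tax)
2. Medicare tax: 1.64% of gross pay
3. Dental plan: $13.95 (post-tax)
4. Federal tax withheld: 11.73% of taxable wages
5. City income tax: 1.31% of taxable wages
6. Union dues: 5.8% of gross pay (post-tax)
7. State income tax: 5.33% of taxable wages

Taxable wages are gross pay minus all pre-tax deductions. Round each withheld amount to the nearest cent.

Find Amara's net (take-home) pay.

$1,506.26

Traditional 401(k): $2,170.90 × 0.051 = $110.72
Taxable wages = $2,170.90 − $110.72 = $2,060.18
Federal tax withheld: $2,060.18 × 0.1173 = $241.66
State income tax: $2,060.18 × 0.0533 = $109.81
City income tax: $2,060.18 × 0.0131 = $26.99
Medicare tax: $2,170.90 × 0.0164 = $35.60
Dental plan: $13.95
Union dues: $2,170.90 × 0.058 = $125.91
Total deductions = $110.72 + $241.66 + $109.81 + $26.99 + $35.60 + $13.95 + $125.91 = $664.64
Net pay = $2,170.90 − $664.64 = $1,506.26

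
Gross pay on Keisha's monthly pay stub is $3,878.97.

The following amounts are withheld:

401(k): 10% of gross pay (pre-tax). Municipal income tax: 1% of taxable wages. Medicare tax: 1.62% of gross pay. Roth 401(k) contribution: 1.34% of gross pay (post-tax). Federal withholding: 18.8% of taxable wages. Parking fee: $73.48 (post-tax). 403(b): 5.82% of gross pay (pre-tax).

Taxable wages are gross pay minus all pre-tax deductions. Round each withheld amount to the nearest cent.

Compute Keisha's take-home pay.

$2,430.48

403(b): $3,878.97 × 0.0582 = $225.76
401(k): $3,878.97 × 0.1 = $387.90
Pre-tax total = $225.76 + $387.90 = $613.66
Taxable wages = $3,878.97 − $613.66 = $3,265.31
Federal withholding: $3,265.31 × 0.188 = $613.88
Municipal income tax: $3,265.31 × 0.01 = $32.65
Medicare tax: $3,878.97 × 0.0162 = $62.84
Roth 401(k) contribution: $3,878.97 × 0.0134 = $51.98
Parking fee: $73.48
Total deductions = $225.76 + $387.90 + $613.88 + $32.65 + $62.84 + $51.98 + $73.48 = $1,448.49
Net pay = $3,878.97 − $1,448.49 = $2,430.48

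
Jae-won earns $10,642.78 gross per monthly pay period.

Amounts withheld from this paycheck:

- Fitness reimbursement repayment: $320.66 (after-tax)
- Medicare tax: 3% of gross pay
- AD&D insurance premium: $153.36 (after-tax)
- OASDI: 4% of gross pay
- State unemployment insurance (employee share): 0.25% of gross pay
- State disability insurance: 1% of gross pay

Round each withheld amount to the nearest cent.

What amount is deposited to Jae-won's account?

OASDI: $10,642.78 × 0.04 = $425.71
State unemployment insurance (employee share): $10,642.78 × 0.0025 = $26.61
Medicare tax: $10,642.78 × 0.03 = $319.28
State disability insurance: $10,642.78 × 0.01 = $106.43
Fitness reimbursement repayment: $320.66
AD&D insurance premium: $153.36
Total deductions = $425.71 + $26.61 + $319.28 + $106.43 + $320.66 + $153.36 = $1,352.05
Net pay = $10,642.78 − $1,352.05 = $9,290.73

$9,290.73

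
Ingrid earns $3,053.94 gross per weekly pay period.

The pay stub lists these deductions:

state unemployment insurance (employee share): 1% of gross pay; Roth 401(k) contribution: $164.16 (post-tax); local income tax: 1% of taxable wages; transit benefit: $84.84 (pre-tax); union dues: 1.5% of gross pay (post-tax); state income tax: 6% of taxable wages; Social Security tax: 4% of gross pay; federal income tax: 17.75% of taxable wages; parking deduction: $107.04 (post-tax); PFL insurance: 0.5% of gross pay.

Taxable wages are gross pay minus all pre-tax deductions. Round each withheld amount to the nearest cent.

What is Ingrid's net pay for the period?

Transit benefit: $84.84
Taxable wages = $3,053.94 − $84.84 = $2,969.10
Local income tax: $2,969.10 × 0.01 = $29.69
Federal income tax: $2,969.10 × 0.1775 = $527.02
State income tax: $2,969.10 × 0.06 = $178.15
PFL insurance: $3,053.94 × 0.005 = $15.27
Social Security tax: $3,053.94 × 0.04 = $122.16
State unemployment insurance (employee share): $3,053.94 × 0.01 = $30.54
Parking deduction: $107.04
Roth 401(k) contribution: $164.16
Union dues: $3,053.94 × 0.015 = $45.81
Total deductions = $84.84 + $29.69 + $527.02 + $178.15 + $15.27 + $122.16 + $30.54 + $107.04 + $164.16 + $45.81 = $1,304.68
Net pay = $3,053.94 − $1,304.68 = $1,749.26

$1,749.26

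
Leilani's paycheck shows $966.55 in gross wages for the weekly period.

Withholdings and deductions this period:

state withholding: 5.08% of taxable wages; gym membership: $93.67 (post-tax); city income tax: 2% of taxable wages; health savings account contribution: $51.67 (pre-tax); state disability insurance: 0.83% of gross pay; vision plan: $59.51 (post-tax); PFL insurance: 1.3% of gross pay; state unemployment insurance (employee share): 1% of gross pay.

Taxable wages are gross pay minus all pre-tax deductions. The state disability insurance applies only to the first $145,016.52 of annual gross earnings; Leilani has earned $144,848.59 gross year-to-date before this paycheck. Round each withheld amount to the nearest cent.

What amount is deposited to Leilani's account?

Health savings account contribution: $51.67
Taxable wages = $966.55 − $51.67 = $914.88
City income tax: $914.88 × 0.02 = $18.30
State withholding: $914.88 × 0.0508 = $46.48
State disability insurance: only $145,016.52 − $144,848.59 = $167.93 of this check is subject → $167.93 × 0.0083 = $1.39
PFL insurance: $966.55 × 0.013 = $12.57
State unemployment insurance (employee share): $966.55 × 0.01 = $9.67
Vision plan: $59.51
Gym membership: $93.67
Total deductions = $51.67 + $18.30 + $46.48 + $1.39 + $12.57 + $9.67 + $59.51 + $93.67 = $293.26
Net pay = $966.55 − $293.26 = $673.29

$673.29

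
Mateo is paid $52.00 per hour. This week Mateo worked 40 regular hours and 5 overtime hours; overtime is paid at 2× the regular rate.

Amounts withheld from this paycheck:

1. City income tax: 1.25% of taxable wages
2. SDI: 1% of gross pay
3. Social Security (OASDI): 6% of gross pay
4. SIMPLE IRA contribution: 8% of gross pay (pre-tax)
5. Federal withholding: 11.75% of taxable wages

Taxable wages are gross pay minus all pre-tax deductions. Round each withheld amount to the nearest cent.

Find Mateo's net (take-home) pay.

Regular pay: 40 × $52.00 = $2,080.00
Overtime pay: 5 × $52.00 × 2 = $520.00
Gross pay = $2,080.00 + $520.00 = $2,600.00
SIMPLE IRA contribution: $2,600.00 × 0.08 = $208.00
Taxable wages = $2,600.00 − $208.00 = $2,392.00
Federal withholding: $2,392.00 × 0.1175 = $281.06
City income tax: $2,392.00 × 0.0125 = $29.90
SDI: $2,600.00 × 0.01 = $26.00
Social Security (OASDI): $2,600.00 × 0.06 = $156.00
Total deductions = $208.00 + $281.06 + $29.90 + $26.00 + $156.00 = $700.96
Net pay = $2,600.00 − $700.96 = $1,899.04

$1,899.04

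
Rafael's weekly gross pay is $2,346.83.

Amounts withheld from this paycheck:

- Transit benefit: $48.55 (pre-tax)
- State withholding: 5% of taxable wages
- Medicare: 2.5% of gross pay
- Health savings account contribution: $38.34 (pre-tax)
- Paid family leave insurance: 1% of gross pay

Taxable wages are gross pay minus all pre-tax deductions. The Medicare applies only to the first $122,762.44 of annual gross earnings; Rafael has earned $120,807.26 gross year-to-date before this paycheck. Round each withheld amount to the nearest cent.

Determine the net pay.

Health savings account contribution: $38.34
Transit benefit: $48.55
Pre-tax total = $38.34 + $48.55 = $86.89
Taxable wages = $2,346.83 − $86.89 = $2,259.94
State withholding: $2,259.94 × 0.05 = $113.00
Paid family leave insurance: $2,346.83 × 0.01 = $23.47
Medicare: only $122,762.44 − $120,807.26 = $1,955.18 of this check is subject → $1,955.18 × 0.025 = $48.88
Total deductions = $38.34 + $48.55 + $113.00 + $23.47 + $48.88 = $272.24
Net pay = $2,346.83 − $272.24 = $2,074.59

$2,074.59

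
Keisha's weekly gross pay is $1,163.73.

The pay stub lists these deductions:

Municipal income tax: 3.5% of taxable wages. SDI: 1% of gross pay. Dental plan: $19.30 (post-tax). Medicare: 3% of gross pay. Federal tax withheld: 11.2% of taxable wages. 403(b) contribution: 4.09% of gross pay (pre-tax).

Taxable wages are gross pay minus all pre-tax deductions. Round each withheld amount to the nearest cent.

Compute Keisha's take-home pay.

$886.21

403(b) contribution: $1,163.73 × 0.0409 = $47.60
Taxable wages = $1,163.73 − $47.60 = $1,116.13
Municipal income tax: $1,116.13 × 0.035 = $39.06
Federal tax withheld: $1,116.13 × 0.112 = $125.01
Medicare: $1,163.73 × 0.03 = $34.91
SDI: $1,163.73 × 0.01 = $11.64
Dental plan: $19.30
Total deductions = $47.60 + $39.06 + $125.01 + $34.91 + $11.64 + $19.30 = $277.52
Net pay = $1,163.73 − $277.52 = $886.21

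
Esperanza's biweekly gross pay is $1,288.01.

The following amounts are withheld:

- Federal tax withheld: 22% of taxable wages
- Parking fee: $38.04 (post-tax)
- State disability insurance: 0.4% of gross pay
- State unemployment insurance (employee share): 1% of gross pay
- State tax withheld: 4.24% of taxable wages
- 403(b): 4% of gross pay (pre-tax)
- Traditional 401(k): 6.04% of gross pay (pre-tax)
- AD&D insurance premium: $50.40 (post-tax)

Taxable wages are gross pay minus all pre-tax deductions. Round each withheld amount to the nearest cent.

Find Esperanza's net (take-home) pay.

$748.18

403(b): $1,288.01 × 0.04 = $51.52
Traditional 401(k): $1,288.01 × 0.0604 = $77.80
Pre-tax total = $51.52 + $77.80 = $129.32
Taxable wages = $1,288.01 − $129.32 = $1,158.69
Federal tax withheld: $1,158.69 × 0.22 = $254.91
State tax withheld: $1,158.69 × 0.0424 = $49.13
State disability insurance: $1,288.01 × 0.004 = $5.15
State unemployment insurance (employee share): $1,288.01 × 0.01 = $12.88
Parking fee: $38.04
AD&D insurance premium: $50.40
Total deductions = $51.52 + $77.80 + $254.91 + $49.13 + $5.15 + $12.88 + $38.04 + $50.40 = $539.83
Net pay = $1,288.01 − $539.83 = $748.18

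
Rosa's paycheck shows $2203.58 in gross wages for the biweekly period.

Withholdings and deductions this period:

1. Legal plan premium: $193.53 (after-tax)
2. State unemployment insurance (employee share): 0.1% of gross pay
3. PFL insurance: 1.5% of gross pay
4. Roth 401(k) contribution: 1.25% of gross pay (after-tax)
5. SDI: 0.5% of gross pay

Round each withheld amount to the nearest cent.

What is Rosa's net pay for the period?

$1936.24

SDI: $2203.58 × 0.005 = $11.02
State unemployment insurance (employee share): $2203.58 × 0.001 = $2.20
PFL insurance: $2203.58 × 0.015 = $33.05
Legal plan premium: $193.53
Roth 401(k) contribution: $2203.58 × 0.0125 = $27.54
Total deductions = $11.02 + $2.20 + $33.05 + $193.53 + $27.54 = $267.34
Net pay = $2203.58 − $267.34 = $1936.24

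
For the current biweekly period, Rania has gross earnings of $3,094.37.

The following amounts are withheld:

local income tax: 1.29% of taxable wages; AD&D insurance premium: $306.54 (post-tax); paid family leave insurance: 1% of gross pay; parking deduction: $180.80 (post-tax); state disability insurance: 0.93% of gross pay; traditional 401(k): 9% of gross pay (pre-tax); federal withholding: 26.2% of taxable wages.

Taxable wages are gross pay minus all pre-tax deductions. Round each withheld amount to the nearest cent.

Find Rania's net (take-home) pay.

$1,494.74

Traditional 401(k): $3,094.37 × 0.09 = $278.49
Taxable wages = $3,094.37 − $278.49 = $2,815.88
Federal withholding: $2,815.88 × 0.262 = $737.76
Local income tax: $2,815.88 × 0.0129 = $36.32
Paid family leave insurance: $3,094.37 × 0.01 = $30.94
State disability insurance: $3,094.37 × 0.0093 = $28.78
Parking deduction: $180.80
AD&D insurance premium: $306.54
Total deductions = $278.49 + $737.76 + $36.32 + $30.94 + $28.78 + $180.80 + $306.54 = $1,599.63
Net pay = $3,094.37 − $1,599.63 = $1,494.74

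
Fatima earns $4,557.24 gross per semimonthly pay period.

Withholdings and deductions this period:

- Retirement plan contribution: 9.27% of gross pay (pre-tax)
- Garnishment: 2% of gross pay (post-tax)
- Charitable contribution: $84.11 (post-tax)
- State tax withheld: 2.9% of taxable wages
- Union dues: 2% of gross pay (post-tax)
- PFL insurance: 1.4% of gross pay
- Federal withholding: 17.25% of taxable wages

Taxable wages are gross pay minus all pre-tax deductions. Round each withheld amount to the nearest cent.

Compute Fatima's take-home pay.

Retirement plan contribution: $4,557.24 × 0.0927 = $422.46
Taxable wages = $4,557.24 − $422.46 = $4,134.78
Federal withholding: $4,134.78 × 0.1725 = $713.25
State tax withheld: $4,134.78 × 0.029 = $119.91
PFL insurance: $4,557.24 × 0.014 = $63.80
Garnishment: $4,557.24 × 0.02 = $91.14
Charitable contribution: $84.11
Union dues: $4,557.24 × 0.02 = $91.14
Total deductions = $422.46 + $713.25 + $119.91 + $63.80 + $91.14 + $84.11 + $91.14 = $1,585.81
Net pay = $4,557.24 − $1,585.81 = $2,971.43

$2,971.43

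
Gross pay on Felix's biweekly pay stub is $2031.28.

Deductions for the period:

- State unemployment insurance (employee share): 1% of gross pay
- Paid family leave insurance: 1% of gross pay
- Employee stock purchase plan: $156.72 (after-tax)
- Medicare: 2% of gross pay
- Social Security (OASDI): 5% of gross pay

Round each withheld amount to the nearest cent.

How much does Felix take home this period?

State unemployment insurance (employee share): $2031.28 × 0.01 = $20.31
Medicare: $2031.28 × 0.02 = $40.63
Paid family leave insurance: $2031.28 × 0.01 = $20.31
Social Security (OASDI): $2031.28 × 0.05 = $101.56
Employee stock purchase plan: $156.72
Total deductions = $20.31 + $40.63 + $20.31 + $101.56 + $156.72 = $339.53
Net pay = $2031.28 − $339.53 = $1691.75

$1691.75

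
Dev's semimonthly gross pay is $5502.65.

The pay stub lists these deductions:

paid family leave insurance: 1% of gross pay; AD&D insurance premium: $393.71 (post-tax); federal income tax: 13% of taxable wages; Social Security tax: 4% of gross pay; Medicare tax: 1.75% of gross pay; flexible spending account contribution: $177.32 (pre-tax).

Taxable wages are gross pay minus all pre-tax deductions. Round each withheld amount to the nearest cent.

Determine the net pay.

$3867.89

Flexible spending account contribution: $177.32
Taxable wages = $5502.65 − $177.32 = $5325.33
Federal income tax: $5325.33 × 0.13 = $692.29
Social Security tax: $5502.65 × 0.04 = $220.11
Paid family leave insurance: $5502.65 × 0.01 = $55.03
Medicare tax: $5502.65 × 0.0175 = $96.30
AD&D insurance premium: $393.71
Total deductions = $177.32 + $692.29 + $220.11 + $55.03 + $96.30 + $393.71 = $1634.76
Net pay = $5502.65 − $1634.76 = $3867.89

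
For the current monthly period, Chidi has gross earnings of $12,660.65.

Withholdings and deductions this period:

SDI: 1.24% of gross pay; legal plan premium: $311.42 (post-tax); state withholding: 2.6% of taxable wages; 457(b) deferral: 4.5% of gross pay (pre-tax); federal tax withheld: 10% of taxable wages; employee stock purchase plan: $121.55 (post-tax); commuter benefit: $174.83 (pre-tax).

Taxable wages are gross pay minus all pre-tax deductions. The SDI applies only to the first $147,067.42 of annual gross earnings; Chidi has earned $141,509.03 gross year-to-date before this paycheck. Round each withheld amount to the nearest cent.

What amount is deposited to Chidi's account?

$9,912.77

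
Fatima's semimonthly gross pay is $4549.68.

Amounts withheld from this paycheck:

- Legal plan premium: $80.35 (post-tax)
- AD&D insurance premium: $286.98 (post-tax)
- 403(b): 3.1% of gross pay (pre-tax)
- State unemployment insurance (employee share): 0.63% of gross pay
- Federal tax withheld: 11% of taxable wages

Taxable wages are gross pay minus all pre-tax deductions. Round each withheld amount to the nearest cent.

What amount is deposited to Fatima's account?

403(b): $4549.68 × 0.031 = $141.04
Taxable wages = $4549.68 − $141.04 = $4408.64
Federal tax withheld: $4408.64 × 0.11 = $484.95
State unemployment insurance (employee share): $4549.68 × 0.0063 = $28.66
AD&D insurance premium: $286.98
Legal plan premium: $80.35
Total deductions = $141.04 + $484.95 + $28.66 + $286.98 + $80.35 = $1021.98
Net pay = $4549.68 − $1021.98 = $3527.70

$3527.70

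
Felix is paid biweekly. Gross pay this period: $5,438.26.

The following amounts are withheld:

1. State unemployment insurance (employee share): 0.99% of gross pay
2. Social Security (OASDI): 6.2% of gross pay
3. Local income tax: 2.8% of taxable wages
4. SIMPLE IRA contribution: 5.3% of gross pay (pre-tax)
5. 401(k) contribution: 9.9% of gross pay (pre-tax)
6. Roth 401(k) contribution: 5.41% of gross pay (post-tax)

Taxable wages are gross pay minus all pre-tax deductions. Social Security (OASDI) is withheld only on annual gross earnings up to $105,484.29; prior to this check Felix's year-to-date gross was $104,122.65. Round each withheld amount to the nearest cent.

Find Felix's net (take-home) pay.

SIMPLE IRA contribution: $5,438.26 × 0.053 = $288.23
401(k) contribution: $5,438.26 × 0.099 = $538.39
Pre-tax total = $288.23 + $538.39 = $826.62
Taxable wages = $5,438.26 − $826.62 = $4,611.64
Local income tax: $4,611.64 × 0.028 = $129.13
Social Security (OASDI): only $105,484.29 − $104,122.65 = $1,361.64 of this check is subject → $1,361.64 × 0.062 = $84.42
State unemployment insurance (employee share): $5,438.26 × 0.0099 = $53.84
Roth 401(k) contribution: $5,438.26 × 0.0541 = $294.21
Total deductions = $288.23 + $538.39 + $129.13 + $84.42 + $53.84 + $294.21 = $1,388.22
Net pay = $5,438.26 − $1,388.22 = $4,050.04

$4,050.04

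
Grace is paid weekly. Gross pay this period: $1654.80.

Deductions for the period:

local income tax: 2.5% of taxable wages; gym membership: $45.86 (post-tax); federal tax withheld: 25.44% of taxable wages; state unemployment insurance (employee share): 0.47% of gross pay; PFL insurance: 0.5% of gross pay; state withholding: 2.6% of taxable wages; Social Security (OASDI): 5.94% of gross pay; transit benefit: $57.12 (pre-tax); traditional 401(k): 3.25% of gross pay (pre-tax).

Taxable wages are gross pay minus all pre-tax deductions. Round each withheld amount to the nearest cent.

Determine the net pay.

Traditional 401(k): $1654.80 × 0.0325 = $53.78
Transit benefit: $57.12
Pre-tax total = $53.78 + $57.12 = $110.90
Taxable wages = $1654.80 − $110.90 = $1543.90
Local income tax: $1543.90 × 0.025 = $38.60
State withholding: $1543.90 × 0.026 = $40.14
Federal tax withheld: $1543.90 × 0.2544 = $392.77
Social Security (OASDI): $1654.80 × 0.0594 = $98.30
PFL insurance: $1654.80 × 0.005 = $8.27
State unemployment insurance (employee share): $1654.80 × 0.0047 = $7.78
Gym membership: $45.86
Total deductions = $53.78 + $57.12 + $38.60 + $40.14 + $392.77 + $98.30 + $8.27 + $7.78 + $45.86 = $742.62
Net pay = $1654.80 − $742.62 = $912.18

$912.18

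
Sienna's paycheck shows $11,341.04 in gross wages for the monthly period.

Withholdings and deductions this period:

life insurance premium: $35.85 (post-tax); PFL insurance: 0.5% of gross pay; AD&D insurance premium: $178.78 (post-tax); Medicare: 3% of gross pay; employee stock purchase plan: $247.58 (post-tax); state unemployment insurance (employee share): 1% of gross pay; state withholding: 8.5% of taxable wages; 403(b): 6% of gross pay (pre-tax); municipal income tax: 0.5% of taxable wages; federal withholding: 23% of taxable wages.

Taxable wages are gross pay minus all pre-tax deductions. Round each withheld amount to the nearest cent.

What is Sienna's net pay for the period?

$6,276.64

403(b): $11,341.04 × 0.06 = $680.46
Taxable wages = $11,341.04 − $680.46 = $10,660.58
Federal withholding: $10,660.58 × 0.23 = $2,451.93
State withholding: $10,660.58 × 0.085 = $906.15
Municipal income tax: $10,660.58 × 0.005 = $53.30
State unemployment insurance (employee share): $11,341.04 × 0.01 = $113.41
PFL insurance: $11,341.04 × 0.005 = $56.71
Medicare: $11,341.04 × 0.03 = $340.23
Employee stock purchase plan: $247.58
AD&D insurance premium: $178.78
Life insurance premium: $35.85
Total deductions = $680.46 + $2,451.93 + $906.15 + $53.30 + $113.41 + $56.71 + $340.23 + $247.58 + $178.78 + $35.85 = $5,064.40
Net pay = $11,341.04 − $5,064.40 = $6,276.64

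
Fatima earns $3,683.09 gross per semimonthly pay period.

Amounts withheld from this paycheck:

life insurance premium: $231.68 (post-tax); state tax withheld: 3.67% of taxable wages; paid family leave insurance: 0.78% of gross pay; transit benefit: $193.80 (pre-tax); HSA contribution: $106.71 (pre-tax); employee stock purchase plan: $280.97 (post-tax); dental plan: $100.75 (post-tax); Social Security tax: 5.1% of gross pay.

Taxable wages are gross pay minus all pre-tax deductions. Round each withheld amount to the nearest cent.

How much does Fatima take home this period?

Transit benefit: $193.80
HSA contribution: $106.71
Pre-tax total = $193.80 + $106.71 = $300.51
Taxable wages = $3,683.09 − $300.51 = $3,382.58
State tax withheld: $3,382.58 × 0.0367 = $124.14
Social Security tax: $3,683.09 × 0.051 = $187.84
Paid family leave insurance: $3,683.09 × 0.0078 = $28.73
Life insurance premium: $231.68
Dental plan: $100.75
Employee stock purchase plan: $280.97
Total deductions = $193.80 + $106.71 + $124.14 + $187.84 + $28.73 + $231.68 + $100.75 + $280.97 = $1,254.62
Net pay = $3,683.09 − $1,254.62 = $2,428.47

$2,428.47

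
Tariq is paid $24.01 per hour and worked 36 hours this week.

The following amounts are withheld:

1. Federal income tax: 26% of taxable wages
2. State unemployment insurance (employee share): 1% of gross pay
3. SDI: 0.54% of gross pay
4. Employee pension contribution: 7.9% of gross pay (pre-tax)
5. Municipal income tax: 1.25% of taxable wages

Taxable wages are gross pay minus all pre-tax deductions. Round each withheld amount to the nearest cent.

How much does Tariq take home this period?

Gross pay: 36 × $24.01 = $864.36
Employee pension contribution: $864.36 × 0.079 = $68.28
Taxable wages = $864.36 − $68.28 = $796.08
Municipal income tax: $796.08 × 0.0125 = $9.95
Federal income tax: $796.08 × 0.26 = $206.98
State unemployment insurance (employee share): $864.36 × 0.01 = $8.64
SDI: $864.36 × 0.0054 = $4.67
Total deductions = $68.28 + $9.95 + $206.98 + $8.64 + $4.67 = $298.52
Net pay = $864.36 − $298.52 = $565.84

$565.84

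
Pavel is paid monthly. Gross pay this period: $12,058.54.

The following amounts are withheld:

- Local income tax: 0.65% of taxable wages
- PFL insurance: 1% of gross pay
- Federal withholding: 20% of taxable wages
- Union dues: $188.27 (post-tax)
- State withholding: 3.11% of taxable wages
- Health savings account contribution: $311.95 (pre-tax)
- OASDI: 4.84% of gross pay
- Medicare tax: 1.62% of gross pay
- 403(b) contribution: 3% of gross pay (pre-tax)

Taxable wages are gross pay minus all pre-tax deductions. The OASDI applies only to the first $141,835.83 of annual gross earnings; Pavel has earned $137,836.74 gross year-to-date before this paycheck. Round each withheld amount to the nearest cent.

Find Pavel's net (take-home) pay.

403(b) contribution: $12,058.54 × 0.03 = $361.76
Health savings account contribution: $311.95
Pre-tax total = $361.76 + $311.95 = $673.71
Taxable wages = $12,058.54 − $673.71 = $11,384.83
State withholding: $11,384.83 × 0.0311 = $354.07
Local income tax: $11,384.83 × 0.0065 = $74.00
Federal withholding: $11,384.83 × 0.2 = $2,276.97
OASDI: only $141,835.83 − $137,836.74 = $3,999.09 of this check is subject → $3,999.09 × 0.0484 = $193.56
PFL insurance: $12,058.54 × 0.01 = $120.59
Medicare tax: $12,058.54 × 0.0162 = $195.35
Union dues: $188.27
Total deductions = $361.76 + $311.95 + $354.07 + $74.00 + $2,276.97 + $193.56 + $120.59 + $195.35 + $188.27 = $4,076.52
Net pay = $12,058.54 − $4,076.52 = $7,982.02

$7,982.02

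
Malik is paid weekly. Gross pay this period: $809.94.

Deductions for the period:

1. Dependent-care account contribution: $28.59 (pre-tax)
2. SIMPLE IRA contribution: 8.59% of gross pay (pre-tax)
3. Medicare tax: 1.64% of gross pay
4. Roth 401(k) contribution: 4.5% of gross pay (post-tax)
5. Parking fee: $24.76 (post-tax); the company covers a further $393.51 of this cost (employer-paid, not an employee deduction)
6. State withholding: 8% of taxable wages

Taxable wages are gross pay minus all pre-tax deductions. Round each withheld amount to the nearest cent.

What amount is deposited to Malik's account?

$580.35

SIMPLE IRA contribution: $809.94 × 0.0859 = $69.57
Dependent-care account contribution: $28.59
Pre-tax total = $69.57 + $28.59 = $98.16
Taxable wages = $809.94 − $98.16 = $711.78
State withholding: $711.78 × 0.08 = $56.94
Medicare tax: $809.94 × 0.0164 = $13.28
Parking fee: $24.76
Roth 401(k) contribution: $809.94 × 0.045 = $36.45
(Employer's $393.51 toward parking fee is not withheld from the employee.)
Total deductions = $69.57 + $28.59 + $56.94 + $13.28 + $24.76 + $36.45 = $229.59
Net pay = $809.94 − $229.59 = $580.35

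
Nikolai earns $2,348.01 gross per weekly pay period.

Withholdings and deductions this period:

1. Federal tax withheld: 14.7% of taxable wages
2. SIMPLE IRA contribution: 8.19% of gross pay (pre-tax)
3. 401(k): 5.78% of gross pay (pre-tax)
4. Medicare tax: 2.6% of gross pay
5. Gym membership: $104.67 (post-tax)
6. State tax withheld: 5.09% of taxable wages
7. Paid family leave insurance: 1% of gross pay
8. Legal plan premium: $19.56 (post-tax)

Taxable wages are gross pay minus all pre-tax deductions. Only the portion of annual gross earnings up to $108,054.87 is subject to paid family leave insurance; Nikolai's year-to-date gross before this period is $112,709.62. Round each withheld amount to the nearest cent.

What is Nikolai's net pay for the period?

$1,434.96

401(k): $2,348.01 × 0.0578 = $135.71
SIMPLE IRA contribution: $2,348.01 × 0.0819 = $192.30
Pre-tax total = $135.71 + $192.30 = $328.01
Taxable wages = $2,348.01 − $328.01 = $2,020.00
State tax withheld: $2,020.00 × 0.0509 = $102.82
Federal tax withheld: $2,020.00 × 0.147 = $296.94
Paid family leave insurance: annual cap $108,054.87 already reached (YTD $112,709.62), so $0.00
Medicare tax: $2,348.01 × 0.026 = $61.05
Legal plan premium: $19.56
Gym membership: $104.67
Total deductions = $135.71 + $192.30 + $102.82 + $296.94 + $0.00 + $61.05 + $19.56 + $104.67 = $913.05
Net pay = $2,348.01 − $913.05 = $1,434.96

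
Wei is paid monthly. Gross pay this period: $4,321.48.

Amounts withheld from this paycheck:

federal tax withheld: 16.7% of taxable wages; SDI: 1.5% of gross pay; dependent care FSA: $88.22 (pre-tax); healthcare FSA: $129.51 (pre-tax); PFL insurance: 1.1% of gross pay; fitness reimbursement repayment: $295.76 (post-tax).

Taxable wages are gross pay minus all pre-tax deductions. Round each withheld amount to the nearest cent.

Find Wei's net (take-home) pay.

Healthcare FSA: $129.51
Dependent care FSA: $88.22
Pre-tax total = $129.51 + $88.22 = $217.73
Taxable wages = $4,321.48 − $217.73 = $4,103.75
Federal tax withheld: $4,103.75 × 0.167 = $685.33
PFL insurance: $4,321.48 × 0.011 = $47.54
SDI: $4,321.48 × 0.015 = $64.82
Fitness reimbursement repayment: $295.76
Total deductions = $129.51 + $88.22 + $685.33 + $47.54 + $64.82 + $295.76 = $1,311.18
Net pay = $4,321.48 − $1,311.18 = $3,010.30

$3,010.30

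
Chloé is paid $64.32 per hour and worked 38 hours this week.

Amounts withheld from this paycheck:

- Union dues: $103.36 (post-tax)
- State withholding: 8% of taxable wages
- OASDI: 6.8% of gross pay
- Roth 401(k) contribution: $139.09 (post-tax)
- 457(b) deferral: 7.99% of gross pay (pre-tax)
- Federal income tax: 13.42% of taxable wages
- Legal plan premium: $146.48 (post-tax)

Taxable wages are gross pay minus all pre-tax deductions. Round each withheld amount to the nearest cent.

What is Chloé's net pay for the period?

Gross pay: 38 × $64.32 = $2,444.16
457(b) deferral: $2,444.16 × 0.0799 = $195.29
Taxable wages = $2,444.16 − $195.29 = $2,248.87
Federal income tax: $2,248.87 × 0.1342 = $301.80
State withholding: $2,248.87 × 0.08 = $179.91
OASDI: $2,444.16 × 0.068 = $166.20
Legal plan premium: $146.48
Union dues: $103.36
Roth 401(k) contribution: $139.09
Total deductions = $195.29 + $301.80 + $179.91 + $166.20 + $146.48 + $103.36 + $139.09 = $1,232.13
Net pay = $2,444.16 − $1,232.13 = $1,212.03

$1,212.03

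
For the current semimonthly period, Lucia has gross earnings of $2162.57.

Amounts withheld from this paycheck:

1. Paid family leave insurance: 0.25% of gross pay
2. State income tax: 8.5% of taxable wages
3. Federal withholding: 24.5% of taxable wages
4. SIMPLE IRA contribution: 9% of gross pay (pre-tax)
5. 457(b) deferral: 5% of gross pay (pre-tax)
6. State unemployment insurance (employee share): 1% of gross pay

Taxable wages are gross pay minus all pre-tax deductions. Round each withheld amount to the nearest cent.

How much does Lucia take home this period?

$1219.04

457(b) deferral: $2162.57 × 0.05 = $108.13
SIMPLE IRA contribution: $2162.57 × 0.09 = $194.63
Pre-tax total = $108.13 + $194.63 = $302.76
Taxable wages = $2162.57 − $302.76 = $1859.81
Federal withholding: $1859.81 × 0.245 = $455.65
State income tax: $1859.81 × 0.085 = $158.08
State unemployment insurance (employee share): $2162.57 × 0.01 = $21.63
Paid family leave insurance: $2162.57 × 0.0025 = $5.41
Total deductions = $108.13 + $194.63 + $455.65 + $158.08 + $21.63 + $5.41 = $943.53
Net pay = $2162.57 − $943.53 = $1219.04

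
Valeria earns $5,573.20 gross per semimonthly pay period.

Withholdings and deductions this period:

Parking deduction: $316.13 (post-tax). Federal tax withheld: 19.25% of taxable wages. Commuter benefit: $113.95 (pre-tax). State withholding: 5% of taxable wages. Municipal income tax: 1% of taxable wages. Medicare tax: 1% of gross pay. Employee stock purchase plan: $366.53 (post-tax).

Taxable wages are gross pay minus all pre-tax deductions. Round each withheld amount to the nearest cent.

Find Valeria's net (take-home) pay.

Commuter benefit: $113.95
Taxable wages = $5,573.20 − $113.95 = $5,459.25
Federal tax withheld: $5,459.25 × 0.1925 = $1,050.91
State withholding: $5,459.25 × 0.05 = $272.96
Municipal income tax: $5,459.25 × 0.01 = $54.59
Medicare tax: $5,573.20 × 0.01 = $55.73
Employee stock purchase plan: $366.53
Parking deduction: $316.13
Total deductions = $113.95 + $1,050.91 + $272.96 + $54.59 + $55.73 + $366.53 + $316.13 = $2,230.80
Net pay = $5,573.20 − $2,230.80 = $3,342.40

$3,342.40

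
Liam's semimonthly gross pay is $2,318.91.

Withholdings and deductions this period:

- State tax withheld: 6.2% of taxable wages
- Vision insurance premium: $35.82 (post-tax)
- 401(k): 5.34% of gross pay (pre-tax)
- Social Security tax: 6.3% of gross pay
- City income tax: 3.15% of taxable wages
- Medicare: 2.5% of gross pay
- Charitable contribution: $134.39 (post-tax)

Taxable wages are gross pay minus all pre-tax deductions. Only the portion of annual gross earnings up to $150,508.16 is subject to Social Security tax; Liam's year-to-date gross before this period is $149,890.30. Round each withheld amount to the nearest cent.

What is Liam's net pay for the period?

$1,722.73

401(k): $2,318.91 × 0.0534 = $123.83
Taxable wages = $2,318.91 − $123.83 = $2,195.08
City income tax: $2,195.08 × 0.0315 = $69.15
State tax withheld: $2,195.08 × 0.062 = $136.09
Social Security tax: only $150,508.16 − $149,890.30 = $617.86 of this check is subject → $617.86 × 0.063 = $38.93
Medicare: $2,318.91 × 0.025 = $57.97
Vision insurance premium: $35.82
Charitable contribution: $134.39
Total deductions = $123.83 + $69.15 + $136.09 + $38.93 + $57.97 + $35.82 + $134.39 = $596.18
Net pay = $2,318.91 − $596.18 = $1,722.73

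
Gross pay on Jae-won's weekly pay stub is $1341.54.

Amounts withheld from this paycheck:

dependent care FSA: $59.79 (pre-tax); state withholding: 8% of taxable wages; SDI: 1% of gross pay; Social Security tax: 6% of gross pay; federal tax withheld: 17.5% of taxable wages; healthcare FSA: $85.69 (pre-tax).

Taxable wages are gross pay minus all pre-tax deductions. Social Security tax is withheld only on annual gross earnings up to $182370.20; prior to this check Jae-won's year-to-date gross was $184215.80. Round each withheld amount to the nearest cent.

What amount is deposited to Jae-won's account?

Dependent care FSA: $59.79
Healthcare FSA: $85.69
Pre-tax total = $59.79 + $85.69 = $145.48
Taxable wages = $1341.54 − $145.48 = $1196.06
State withholding: $1196.06 × 0.08 = $95.68
Federal tax withheld: $1196.06 × 0.175 = $209.31
SDI: $1341.54 × 0.01 = $13.42
Social Security tax: annual cap $182370.20 already reached (YTD $184215.80), so $0.00
Total deductions = $59.79 + $85.69 + $95.68 + $209.31 + $13.42 + $0.00 = $463.89
Net pay = $1341.54 − $463.89 = $877.65

$877.65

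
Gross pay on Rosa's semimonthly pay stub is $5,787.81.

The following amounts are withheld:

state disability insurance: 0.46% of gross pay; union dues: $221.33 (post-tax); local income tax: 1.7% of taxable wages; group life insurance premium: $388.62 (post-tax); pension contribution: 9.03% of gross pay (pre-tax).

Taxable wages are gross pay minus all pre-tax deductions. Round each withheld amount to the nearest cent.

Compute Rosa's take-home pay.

Pension contribution: $5,787.81 × 0.0903 = $522.64
Taxable wages = $5,787.81 − $522.64 = $5,265.17
Local income tax: $5,265.17 × 0.017 = $89.51
State disability insurance: $5,787.81 × 0.0046 = $26.62
Group life insurance premium: $388.62
Union dues: $221.33
Total deductions = $522.64 + $89.51 + $26.62 + $388.62 + $221.33 = $1,248.72
Net pay = $5,787.81 − $1,248.72 = $4,539.09

$4,539.09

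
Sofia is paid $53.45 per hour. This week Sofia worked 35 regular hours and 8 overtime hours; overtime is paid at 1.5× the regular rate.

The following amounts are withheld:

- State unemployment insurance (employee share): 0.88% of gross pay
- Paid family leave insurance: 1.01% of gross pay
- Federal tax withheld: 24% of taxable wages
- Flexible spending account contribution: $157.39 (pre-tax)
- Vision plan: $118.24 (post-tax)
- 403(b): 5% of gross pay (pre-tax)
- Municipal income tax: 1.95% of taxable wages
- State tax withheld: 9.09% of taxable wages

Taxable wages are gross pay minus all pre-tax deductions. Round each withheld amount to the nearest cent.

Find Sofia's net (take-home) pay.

Regular pay: 35 × $53.45 = $1870.75
Overtime pay: 8 × $53.45 × 1.5 = $641.40
Gross pay = $1870.75 + $641.40 = $2512.15
403(b): $2512.15 × 0.05 = $125.61
Flexible spending account contribution: $157.39
Pre-tax total = $125.61 + $157.39 = $283.00
Taxable wages = $2512.15 − $283.00 = $2229.15
Municipal income tax: $2229.15 × 0.0195 = $43.47
State tax withheld: $2229.15 × 0.0909 = $202.63
Federal tax withheld: $2229.15 × 0.24 = $535.00
Paid family leave insurance: $2512.15 × 0.0101 = $25.37
State unemployment insurance (employee share): $2512.15 × 0.0088 = $22.11
Vision plan: $118.24
Total deductions = $125.61 + $157.39 + $43.47 + $202.63 + $535.00 + $25.37 + $22.11 + $118.24 = $1229.82
Net pay = $2512.15 − $1229.82 = $1282.33

$1282.33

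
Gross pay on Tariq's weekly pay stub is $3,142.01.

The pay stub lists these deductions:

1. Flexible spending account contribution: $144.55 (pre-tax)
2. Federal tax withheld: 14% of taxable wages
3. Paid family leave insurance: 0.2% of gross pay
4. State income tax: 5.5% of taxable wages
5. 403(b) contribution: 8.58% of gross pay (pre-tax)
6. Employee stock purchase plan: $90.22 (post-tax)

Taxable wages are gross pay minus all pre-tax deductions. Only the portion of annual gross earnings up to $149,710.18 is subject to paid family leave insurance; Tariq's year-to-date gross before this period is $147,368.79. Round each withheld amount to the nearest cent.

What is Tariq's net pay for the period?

Flexible spending account contribution: $144.55
403(b) contribution: $3,142.01 × 0.0858 = $269.58
Pre-tax total = $144.55 + $269.58 = $414.13
Taxable wages = $3,142.01 − $414.13 = $2,727.88
State income tax: $2,727.88 × 0.055 = $150.03
Federal tax withheld: $2,727.88 × 0.14 = $381.90
Paid family leave insurance: only $149,710.18 − $147,368.79 = $2,341.39 of this check is subject → $2,341.39 × 0.002 = $4.68
Employee stock purchase plan: $90.22
Total deductions = $144.55 + $269.58 + $150.03 + $381.90 + $4.68 + $90.22 = $1,040.96
Net pay = $3,142.01 − $1,040.96 = $2,101.05

$2,101.05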